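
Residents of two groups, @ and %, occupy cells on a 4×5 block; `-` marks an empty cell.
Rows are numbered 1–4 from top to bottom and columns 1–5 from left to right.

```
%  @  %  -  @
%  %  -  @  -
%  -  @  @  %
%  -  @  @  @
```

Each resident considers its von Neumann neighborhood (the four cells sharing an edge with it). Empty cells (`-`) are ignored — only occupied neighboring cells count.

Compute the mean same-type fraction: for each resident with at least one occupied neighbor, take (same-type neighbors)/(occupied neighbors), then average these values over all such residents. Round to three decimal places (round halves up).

0.661

(1,1)% 1/2
(1,2)@ 0/3
(1,3)% 0/1
(1,5)@ — no occupied neighbors
(2,1)% 3/3
(2,2)% 1/2
(2,4)@ 1/1
(3,1)% 2/2
(3,3)@ 2/2
(3,4)@ 3/4
(3,5)% 0/2
(4,1)% 1/1
(4,3)@ 2/2
(4,4)@ 3/3
(4,5)@ 1/2
Sum over 14 residents: 1/2 + 0/3 + 0/1 + 3/3 + 1/2 + 1/1 + 2/2 + 2/2 + 3/4 + 0/2 + 1/1 + 2/2 + 3/3 + 1/2 = 37/4; mean = 37/4 ÷ 14 = 37/56 = 0.660714… → 0.661.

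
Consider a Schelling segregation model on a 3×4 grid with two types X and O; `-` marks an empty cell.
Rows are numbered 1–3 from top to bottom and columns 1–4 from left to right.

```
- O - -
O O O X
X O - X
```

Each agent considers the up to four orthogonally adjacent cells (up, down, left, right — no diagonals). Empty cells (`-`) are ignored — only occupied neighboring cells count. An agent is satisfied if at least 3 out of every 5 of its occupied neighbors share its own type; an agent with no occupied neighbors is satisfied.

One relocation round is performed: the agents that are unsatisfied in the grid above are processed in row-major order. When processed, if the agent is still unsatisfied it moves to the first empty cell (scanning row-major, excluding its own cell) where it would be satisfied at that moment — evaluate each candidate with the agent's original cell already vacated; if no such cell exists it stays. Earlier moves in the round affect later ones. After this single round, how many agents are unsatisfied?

1

Initially unsatisfied (in order): (2,1), (2,3), (2,4), (3,1), (3,2).
  (2,1) → (1,1).
  (2,3) → (1,3).
  (2,4): now satisfied by earlier moves; stays.
  (3,1): no empty cell satisfies it; stays.
  (3,2) → (2,1).
Resulting grid:
O O O -
O O - X
X - - X
Unsatisfied now: (3,1).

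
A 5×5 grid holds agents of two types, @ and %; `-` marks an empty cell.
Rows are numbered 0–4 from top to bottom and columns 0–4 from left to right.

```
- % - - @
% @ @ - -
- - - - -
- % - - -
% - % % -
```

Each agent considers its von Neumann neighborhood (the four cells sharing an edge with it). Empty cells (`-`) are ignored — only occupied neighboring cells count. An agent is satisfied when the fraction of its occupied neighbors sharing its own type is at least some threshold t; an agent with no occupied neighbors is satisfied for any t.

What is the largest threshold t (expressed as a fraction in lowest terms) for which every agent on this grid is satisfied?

Row 0: (0,1)% 0/1 · (0,4)@ — no occupied neighbors
Row 1: (1,0)% 0/1 · (1,1)@ 1/3 · (1,2)@ 1/1
Row 3: (3,1)% — no occupied neighbors
Row 4: (4,0)% — no occupied neighbors · (4,2)% 1/1 · (4,3)% 1/1
The smallest same-type fraction is 0/1 at (0,1), which reduces to 0/1. Any threshold above that leaves this agent unsatisfied.

0/1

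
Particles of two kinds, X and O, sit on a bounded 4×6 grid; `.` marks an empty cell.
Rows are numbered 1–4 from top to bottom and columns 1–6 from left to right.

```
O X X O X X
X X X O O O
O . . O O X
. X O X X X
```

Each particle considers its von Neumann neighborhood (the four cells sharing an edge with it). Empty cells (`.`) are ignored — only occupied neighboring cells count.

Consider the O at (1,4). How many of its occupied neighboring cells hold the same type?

Occupied neighbors of (1,4): (2,4)=O, (1,3)=X, (1,5)=X.
Same type (O): 1 of 3.

1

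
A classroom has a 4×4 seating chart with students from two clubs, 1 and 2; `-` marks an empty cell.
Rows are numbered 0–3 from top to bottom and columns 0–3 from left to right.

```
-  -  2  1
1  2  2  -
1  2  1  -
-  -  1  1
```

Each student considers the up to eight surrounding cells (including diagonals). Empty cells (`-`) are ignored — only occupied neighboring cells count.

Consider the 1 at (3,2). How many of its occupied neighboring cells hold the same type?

Occupied neighbors of (3,2): (2,1)=2, (2,2)=1, (3,3)=1.
Same type (1): 2 of 3.

2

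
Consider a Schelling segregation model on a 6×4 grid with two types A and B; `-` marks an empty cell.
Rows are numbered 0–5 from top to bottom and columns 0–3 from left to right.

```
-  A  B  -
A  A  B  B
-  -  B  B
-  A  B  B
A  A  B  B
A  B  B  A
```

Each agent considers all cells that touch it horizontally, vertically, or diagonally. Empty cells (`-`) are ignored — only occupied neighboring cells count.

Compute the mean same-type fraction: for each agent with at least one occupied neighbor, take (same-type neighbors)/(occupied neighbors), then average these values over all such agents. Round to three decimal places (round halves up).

0.640

(0,1)A 2/4
(0,2)B 2/4
(1,0)A 2/2
(1,1)A 2/5
(1,2)B 4/6
(1,3)B 4/4
(2,2)B 5/7
(2,3)B 5/5
(3,1)A 2/5
(3,2)B 5/7
(3,3)B 5/5
(4,0)A 3/4
(4,1)A 3/7
(4,2)B 5/8
(4,3)B 4/5
(5,0)A 2/3
(5,1)B 2/5
(5,2)B 3/5
(5,3)A 0/3
Sum over 19 agents: 2/4 + 2/4 + 2/2 + 2/5 + 4/6 + 4/4 + 5/7 + 5/5 + 2/5 + 5/7 + 5/5 + 3/4 + 3/7 + 5/8 + 4/5 + 2/3 + 2/5 + 3/5 + 0/3 = 10219/840; mean = 10219/840 ÷ 19 = 10219/15960 = 0.640288… → 0.640.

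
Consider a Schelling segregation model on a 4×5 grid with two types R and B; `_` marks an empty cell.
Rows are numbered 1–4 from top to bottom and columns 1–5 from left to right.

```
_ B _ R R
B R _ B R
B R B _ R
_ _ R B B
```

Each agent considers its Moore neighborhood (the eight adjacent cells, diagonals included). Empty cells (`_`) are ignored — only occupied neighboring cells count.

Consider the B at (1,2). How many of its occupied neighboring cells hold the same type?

1

Occupied neighbors of (1,2): (2,1)=B, (2,2)=R.
Same type (B): 1 of 2.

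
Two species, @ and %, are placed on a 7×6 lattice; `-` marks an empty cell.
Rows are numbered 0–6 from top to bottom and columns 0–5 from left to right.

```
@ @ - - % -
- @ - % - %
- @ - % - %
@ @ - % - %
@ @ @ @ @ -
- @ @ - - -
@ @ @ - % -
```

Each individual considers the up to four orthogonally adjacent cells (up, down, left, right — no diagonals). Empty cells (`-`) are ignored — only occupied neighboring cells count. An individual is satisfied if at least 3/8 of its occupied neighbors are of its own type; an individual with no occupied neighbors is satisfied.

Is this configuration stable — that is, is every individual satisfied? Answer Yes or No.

(0,0)@ 1/1 ok
(0,1)@ 2/2 ok
(0,4)% 0/0 ok
(1,1)@ 2/2 ok
(1,3)% 1/1 ok
(1,5)% 1/1 ok
(2,1)@ 2/2 ok
(2,3)% 2/2 ok
(2,5)% 2/2 ok
(3,0)@ 2/2 ok
(3,1)@ 3/3 ok
(3,3)% 1/2 ok
(3,5)% 1/1 ok
(4,0)@ 2/2 ok
(4,1)@ 4/4 ok
(4,2)@ 3/3 ok
(4,3)@ 2/3 ok
(4,4)@ 1/1 ok
(5,1)@ 3/3 ok
(5,2)@ 3/3 ok
(6,0)@ 1/1 ok
(6,1)@ 3/3 ok
(6,2)@ 2/2 ok
(6,4)% 0/0 ok
All meet the threshold, so the configuration is stable.

Yes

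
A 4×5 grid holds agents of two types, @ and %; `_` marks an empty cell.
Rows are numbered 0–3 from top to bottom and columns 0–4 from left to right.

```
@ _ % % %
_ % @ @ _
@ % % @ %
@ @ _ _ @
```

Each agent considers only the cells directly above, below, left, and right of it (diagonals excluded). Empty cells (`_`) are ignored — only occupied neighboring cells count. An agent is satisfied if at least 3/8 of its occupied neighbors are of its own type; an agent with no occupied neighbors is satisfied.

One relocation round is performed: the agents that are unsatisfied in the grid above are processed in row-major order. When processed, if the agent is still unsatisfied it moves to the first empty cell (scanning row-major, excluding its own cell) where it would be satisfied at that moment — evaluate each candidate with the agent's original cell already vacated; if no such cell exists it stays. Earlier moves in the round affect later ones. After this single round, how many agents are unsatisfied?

Initially unsatisfied (in order): (1,2), (2,2), (2,3), (2,4), (3,4).
  (1,2) → (1,0).
  (2,2): now satisfied by earlier moves; stays.
  (2,3) → (3,2).
  (2,4) → (0,1).
  (3,4): now satisfied by earlier moves; stays.
Resulting grid:
@ % % % %
@ % _ @ _
@ % % _ _
@ @ @ _ @
Unsatisfied now: (1,3).

1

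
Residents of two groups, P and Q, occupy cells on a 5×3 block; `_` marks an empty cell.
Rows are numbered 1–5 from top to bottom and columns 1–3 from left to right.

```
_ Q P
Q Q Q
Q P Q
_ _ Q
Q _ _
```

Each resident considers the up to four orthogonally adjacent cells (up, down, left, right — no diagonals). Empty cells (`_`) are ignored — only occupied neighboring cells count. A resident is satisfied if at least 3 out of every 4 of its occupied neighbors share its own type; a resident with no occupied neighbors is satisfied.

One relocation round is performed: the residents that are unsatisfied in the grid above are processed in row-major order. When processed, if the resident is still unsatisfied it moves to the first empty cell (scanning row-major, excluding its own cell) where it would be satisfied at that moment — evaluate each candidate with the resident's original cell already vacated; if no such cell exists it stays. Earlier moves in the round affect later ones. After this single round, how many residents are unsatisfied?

Initially unsatisfied (in order): (1,2), (1,3), (2,3), (3,1), (3,2), (3,3).
  (1,2) → (1,1).
  (1,3): no empty cell satisfies it; stays.
  (2,3) → (4,1).
  (3,1) → (5,2).
  (3,2): no empty cell satisfies it; stays.
  (3,3) → (4,2).
Resulting grid:
Q _ P
Q Q _
_ P _
Q Q Q
Q Q _
Unsatisfied now: (2,2), (3,2).

2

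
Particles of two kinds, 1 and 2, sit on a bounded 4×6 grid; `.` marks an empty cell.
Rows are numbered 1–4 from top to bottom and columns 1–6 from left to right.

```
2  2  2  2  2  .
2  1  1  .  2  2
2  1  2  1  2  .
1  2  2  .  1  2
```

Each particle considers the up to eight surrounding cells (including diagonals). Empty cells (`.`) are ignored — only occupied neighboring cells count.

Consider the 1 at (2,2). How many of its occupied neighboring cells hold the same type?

2

Occupied neighbors of (2,2): (1,1)=2, (1,2)=2, (1,3)=2, (2,1)=2, (2,3)=1, (3,1)=2, (3,2)=1, (3,3)=2.
Same type (1): 2 of 8.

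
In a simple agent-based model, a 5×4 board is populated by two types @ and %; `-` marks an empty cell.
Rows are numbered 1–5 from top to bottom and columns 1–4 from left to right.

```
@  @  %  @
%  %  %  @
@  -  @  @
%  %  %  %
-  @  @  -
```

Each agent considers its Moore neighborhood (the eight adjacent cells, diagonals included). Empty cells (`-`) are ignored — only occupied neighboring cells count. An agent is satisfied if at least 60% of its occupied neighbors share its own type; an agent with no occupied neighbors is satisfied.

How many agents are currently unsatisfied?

Row 1: (1,1)@ 1/3 not · (1,2)@ 1/5 not · (1,3)% 2/5 not · (1,4)@ 1/3 not
Row 2: (2,1)% 1/4 not · (2,2)% 3/7 not · (2,3)% 2/7 not · (2,4)@ 3/5 satisfied
Row 3: (3,1)@ 0/4 not · (3,3)@ 2/7 not · (3,4)@ 2/5 not
Row 4: (4,1)% 1/3 not · (4,2)% 2/6 not · (4,3)% 2/6 not · (4,4)% 1/4 not
Row 5: (5,2)@ 1/4 not · (5,3)@ 1/4 not
Unsatisfied: (1,1), (1,2), (1,3), (1,4), (2,1), (2,2), (2,3), (3,1), (3,3), (3,4), (4,1), (4,2), (4,3), (4,4), (5,2), (5,3) — 16 in total.

16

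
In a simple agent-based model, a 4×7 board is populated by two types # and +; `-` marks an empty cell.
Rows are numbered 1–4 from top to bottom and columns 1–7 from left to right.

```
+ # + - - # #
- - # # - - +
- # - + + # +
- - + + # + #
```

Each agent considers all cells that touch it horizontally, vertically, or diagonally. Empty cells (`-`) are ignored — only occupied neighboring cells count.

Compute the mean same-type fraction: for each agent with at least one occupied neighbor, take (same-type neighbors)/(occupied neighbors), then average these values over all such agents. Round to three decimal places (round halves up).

0.395

Row 1: (1,1)+ 0/1 · (1,2)# 1/3 · (1,3)+ 0/3 · (1,6)# 1/2 · (1,7)# 1/2
Row 2: (2,3)# 3/5 · (2,4)# 1/4 · (2,7)+ 1/4
Row 3: (3,2)# 1/2 · (3,4)+ 3/6 · (3,5)+ 3/6 · (3,6)# 2/6 · (3,7)+ 2/4
Row 4: (4,3)+ 2/3 · (4,4)+ 3/4 · (4,5)# 1/5 · (4,6)+ 2/5 · (4,7)# 1/3
Sum over 18 agents: 0/1 + 1/3 + 0/3 + 1/2 + 1/2 + 3/5 + 1/4 + 1/4 + 1/2 + 3/6 + 3/6 + 2/6 + 2/4 + 2/3 + 3/4 + 1/5 + 2/5 + 1/3 = 427/60; mean = 427/60 ÷ 18 = 427/1080 = 0.395370… → 0.395.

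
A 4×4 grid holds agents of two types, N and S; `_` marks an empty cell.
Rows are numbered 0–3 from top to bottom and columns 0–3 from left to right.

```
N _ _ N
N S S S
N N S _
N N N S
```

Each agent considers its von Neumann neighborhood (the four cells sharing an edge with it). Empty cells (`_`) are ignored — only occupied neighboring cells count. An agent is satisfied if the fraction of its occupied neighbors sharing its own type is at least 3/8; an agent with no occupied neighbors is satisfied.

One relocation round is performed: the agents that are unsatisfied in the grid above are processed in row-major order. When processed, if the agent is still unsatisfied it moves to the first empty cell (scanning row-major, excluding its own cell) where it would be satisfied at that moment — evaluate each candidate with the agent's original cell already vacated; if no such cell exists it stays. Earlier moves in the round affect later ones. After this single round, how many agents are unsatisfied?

0

Initially unsatisfied (in order): (0,3), (1,1), (2,2), (3,2), (3,3).
  (0,3) → (0,1).
  (1,1) → (0,2).
  (2,2) → (0,3).
  (3,2): now satisfied by earlier moves; stays.
  (3,3) → (2,3).
Resulting grid:
N N S S
N _ S S
N N _ S
N N N _
All satisfied now.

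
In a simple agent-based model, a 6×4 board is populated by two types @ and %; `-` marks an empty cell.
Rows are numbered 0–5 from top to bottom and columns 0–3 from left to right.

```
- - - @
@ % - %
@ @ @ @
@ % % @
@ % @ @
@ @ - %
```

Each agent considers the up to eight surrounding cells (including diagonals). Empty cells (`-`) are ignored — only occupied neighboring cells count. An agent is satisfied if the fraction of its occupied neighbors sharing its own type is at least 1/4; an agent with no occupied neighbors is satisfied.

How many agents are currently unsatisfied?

Row 0: (0,3)@ 0/1 not
Row 1: (1,0)@ 2/3 satisfied · (1,1)% 0/4 not · (1,3)% 0/3 not
Row 2: (2,0)@ 3/5 satisfied · (2,1)@ 4/7 satisfied · (2,2)@ 3/7 satisfied · (2,3)@ 2/4 satisfied
Row 3: (3,0)@ 3/5 satisfied · (3,1)% 2/8 satisfied · (3,2)% 2/8 satisfied · (3,3)@ 4/5 satisfied
Row 4: (4,0)@ 3/5 satisfied · (4,1)% 2/7 satisfied · (4,2)@ 3/7 satisfied · (4,3)@ 2/4 satisfied
Row 5: (5,0)@ 2/3 satisfied · (5,1)@ 3/4 satisfied · (5,3)% 0/2 not
Unsatisfied: (0,3), (1,1), (1,3), (5,3) — 4 in total.

4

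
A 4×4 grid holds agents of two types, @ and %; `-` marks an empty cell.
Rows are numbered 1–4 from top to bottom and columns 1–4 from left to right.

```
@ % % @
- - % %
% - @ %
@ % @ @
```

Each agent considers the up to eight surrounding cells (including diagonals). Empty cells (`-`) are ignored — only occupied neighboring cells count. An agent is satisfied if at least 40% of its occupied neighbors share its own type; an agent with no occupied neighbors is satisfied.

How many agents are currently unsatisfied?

Row 1: (1,1)@ 0/1 unhappy · (1,2)% 2/3 ok · (1,3)% 3/4 ok · (1,4)@ 0/3 unhappy
Row 2: (2,3)% 4/6 ok · (2,4)% 3/5 ok
Row 3: (3,1)% 1/2 ok · (3,3)@ 2/6 unhappy · (3,4)% 2/5 ok
Row 4: (4,1)@ 0/2 unhappy · (4,2)% 1/4 unhappy · (4,3)@ 2/4 ok · (4,4)@ 2/3 ok
Unsatisfied: (1,1), (1,4), (3,3), (4,1), (4,2) — 5 in total.

5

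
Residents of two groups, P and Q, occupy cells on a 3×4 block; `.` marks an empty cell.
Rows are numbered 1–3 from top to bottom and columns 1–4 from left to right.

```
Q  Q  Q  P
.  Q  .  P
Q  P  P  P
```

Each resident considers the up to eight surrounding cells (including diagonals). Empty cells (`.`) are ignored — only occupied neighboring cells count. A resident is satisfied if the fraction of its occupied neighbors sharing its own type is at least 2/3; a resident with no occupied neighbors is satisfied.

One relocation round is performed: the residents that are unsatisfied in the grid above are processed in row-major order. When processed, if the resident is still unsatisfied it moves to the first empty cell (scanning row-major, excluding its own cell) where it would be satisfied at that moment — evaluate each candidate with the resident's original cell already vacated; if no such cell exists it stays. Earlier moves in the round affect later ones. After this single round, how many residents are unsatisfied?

0

Initially unsatisfied (in order): (1,3), (1,4), (3,1), (3,2).
  (1,3) → (2,1).
  (1,4): now satisfied by earlier moves; stays.
  (3,1): now satisfied by earlier moves; stays.
  (3,2) → (2,3).
Resulting grid:
Q Q . P
Q Q P P
Q . P P
All satisfied now.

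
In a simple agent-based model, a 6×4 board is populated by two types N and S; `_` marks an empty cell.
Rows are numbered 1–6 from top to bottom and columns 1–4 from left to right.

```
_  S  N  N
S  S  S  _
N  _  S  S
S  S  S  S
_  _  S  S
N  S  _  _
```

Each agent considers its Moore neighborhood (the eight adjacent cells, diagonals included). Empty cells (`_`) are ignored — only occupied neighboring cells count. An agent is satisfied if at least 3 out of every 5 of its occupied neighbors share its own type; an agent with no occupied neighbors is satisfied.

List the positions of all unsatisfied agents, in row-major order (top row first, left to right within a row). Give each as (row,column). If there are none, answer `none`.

Row 1: (1,2)S 3/4 ok · (1,3)N 1/4 unhappy · (1,4)N 1/2 unhappy
Row 2: (2,1)S 2/3 ok · (2,2)S 4/6 ok · (2,3)S 4/6 ok
Row 3: (3,1)N 0/4 unhappy · (3,3)S 6/6 ok · (3,4)S 4/4 ok
Row 4: (4,1)S 1/2 unhappy · (4,2)S 4/5 ok · (4,3)S 6/6 ok · (4,4)S 5/5 ok
Row 5: (5,3)S 5/5 ok · (5,4)S 3/3 ok
Row 6: (6,1)N 0/1 unhappy · (6,2)S 1/2 unhappy

(1,3), (1,4), (3,1), (4,1), (6,1), (6,2)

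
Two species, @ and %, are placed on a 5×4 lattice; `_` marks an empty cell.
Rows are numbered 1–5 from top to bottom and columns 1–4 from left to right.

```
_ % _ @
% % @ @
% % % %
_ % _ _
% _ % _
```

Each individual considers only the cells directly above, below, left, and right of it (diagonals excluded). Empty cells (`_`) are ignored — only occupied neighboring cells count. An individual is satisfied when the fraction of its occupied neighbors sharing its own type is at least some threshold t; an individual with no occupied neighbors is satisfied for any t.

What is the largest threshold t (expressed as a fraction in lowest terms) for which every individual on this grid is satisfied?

Row 1: (1,2)% 1/1 · (1,4)@ 1/1
Row 2: (2,1)% 2/2 · (2,2)% 3/4 · (2,3)@ 1/3 · (2,4)@ 2/3
Row 3: (3,1)% 2/2 · (3,2)% 4/4 · (3,3)% 2/3 · (3,4)% 1/2
Row 4: (4,2)% 1/1
Row 5: (5,1)% — no occupied neighbors · (5,3)% — no occupied neighbors
The smallest same-type fraction is 1/3 at (2,3), which reduces to 1/3. Any threshold above that leaves this individual unsatisfied.

1/3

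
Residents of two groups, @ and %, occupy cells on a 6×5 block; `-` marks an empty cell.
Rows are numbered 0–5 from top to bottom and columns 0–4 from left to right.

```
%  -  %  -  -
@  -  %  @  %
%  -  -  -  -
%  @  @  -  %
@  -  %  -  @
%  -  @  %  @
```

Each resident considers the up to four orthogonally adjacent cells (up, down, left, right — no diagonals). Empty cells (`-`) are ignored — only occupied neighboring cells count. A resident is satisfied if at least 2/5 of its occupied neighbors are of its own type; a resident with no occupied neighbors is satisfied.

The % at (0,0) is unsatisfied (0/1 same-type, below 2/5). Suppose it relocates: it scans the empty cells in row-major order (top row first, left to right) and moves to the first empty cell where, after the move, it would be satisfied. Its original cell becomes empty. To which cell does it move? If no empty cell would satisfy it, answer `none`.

Vacating (0,0). Empty cells in order:
  (0,1): 1/1 same-type → satisfied — stop here.

(0,1)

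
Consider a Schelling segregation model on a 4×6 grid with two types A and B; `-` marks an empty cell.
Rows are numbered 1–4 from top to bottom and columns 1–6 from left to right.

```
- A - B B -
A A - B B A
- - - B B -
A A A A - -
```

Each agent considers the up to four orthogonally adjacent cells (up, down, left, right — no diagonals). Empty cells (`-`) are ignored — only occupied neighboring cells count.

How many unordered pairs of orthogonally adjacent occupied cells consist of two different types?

Scan each occupied cell's neighbors to the right and below so each pair is counted once.
From row 1: 0 unlike of 4 pairs (running 0/4).
From row 2: 1 unlike of 5 pairs (running 1/9).
From row 3: 1 unlike of 2 pairs (running 2/11).
From row 4: 0 unlike of 3 pairs (running 2/14).
Total adjacent occupied pairs: 14; unlike-type pairs: 2.

2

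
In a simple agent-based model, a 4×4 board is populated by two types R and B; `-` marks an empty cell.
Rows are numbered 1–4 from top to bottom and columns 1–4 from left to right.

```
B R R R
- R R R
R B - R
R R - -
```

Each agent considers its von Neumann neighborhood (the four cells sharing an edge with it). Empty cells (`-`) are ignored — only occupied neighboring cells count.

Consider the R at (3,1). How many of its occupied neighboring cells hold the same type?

1

Occupied neighbors of (3,1): (4,1)=R, (3,2)=B.
Same type (R): 1 of 2.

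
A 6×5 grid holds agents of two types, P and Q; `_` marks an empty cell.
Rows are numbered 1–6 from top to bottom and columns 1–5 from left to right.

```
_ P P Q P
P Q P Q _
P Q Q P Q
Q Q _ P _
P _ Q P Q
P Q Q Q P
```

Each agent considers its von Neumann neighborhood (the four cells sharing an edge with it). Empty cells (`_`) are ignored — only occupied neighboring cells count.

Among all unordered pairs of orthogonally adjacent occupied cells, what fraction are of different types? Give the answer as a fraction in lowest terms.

19/33

Scan each occupied cell's neighbors to the right and below so each pair is counted once.
Row 1: P(1,2)–P(1,3)= P(1,2)–Q(2,2)≠ P(1,3)–Q(1,4)≠ P(1,3)–P(2,3)= Q(1,4)–P(1,5)≠ Q(1,4)–Q(2,4)=  → 3/6 unlike.
Row 2: P(2,1)–Q(2,2)≠ P(2,1)–P(3,1)= Q(2,2)–P(2,3)≠ Q(2,2)–Q(3,2)= P(2,3)–Q(2,4)≠ P(2,3)–Q(3,3)≠ Q(2,4)–P(3,4)≠  → 5/7 unlike.
Row 3: P(3,1)–Q(3,2)≠ P(3,1)–Q(4,1)≠ Q(3,2)–Q(3,3)= Q(3,2)–Q(4,2)= Q(3,3)–P(3,4)≠ P(3,4)–Q(3,5)≠ P(3,4)–P(4,4)=  → 4/7 unlike.
Row 4: Q(4,1)–Q(4,2)= Q(4,1)–P(5,1)≠ P(4,4)–P(5,4)=  → 1/3 unlike.
Row 5: P(5,1)–P(6,1)= Q(5,3)–P(5,4)≠ Q(5,3)–Q(6,3)= P(5,4)–Q(5,5)≠ P(5,4)–Q(6,4)≠ Q(5,5)–P(6,5)≠  → 4/6 unlike.
Row 6: P(6,1)–Q(6,2)≠ Q(6,2)–Q(6,3)= Q(6,3)–Q(6,4)= Q(6,4)–P(6,5)≠  → 2/4 unlike.
Total adjacent occupied pairs: 33; unlike-type pairs: 19.
19/33 is already in lowest terms.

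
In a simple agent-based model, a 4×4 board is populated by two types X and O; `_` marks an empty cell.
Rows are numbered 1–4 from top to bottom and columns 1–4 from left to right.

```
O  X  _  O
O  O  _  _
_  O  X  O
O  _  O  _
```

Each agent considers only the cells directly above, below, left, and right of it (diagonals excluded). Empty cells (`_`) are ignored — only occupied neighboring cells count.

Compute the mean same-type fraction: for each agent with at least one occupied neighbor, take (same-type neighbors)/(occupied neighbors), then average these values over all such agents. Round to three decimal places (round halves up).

(1,1)O 1/2
(1,2)X 0/2
(1,4)O — no occupied neighbors
(2,1)O 2/2
(2,2)O 2/3
(3,2)O 1/2
(3,3)X 0/3
(3,4)O 0/1
(4,1)O — no occupied neighbors
(4,3)O 0/1
Sum over 8 agents: 1/2 + 0/2 + 2/2 + 2/3 + 1/2 + 0/3 + 0/1 + 0/1 = 8/3; mean = 8/3 ÷ 8 = 1/3 = 0.333333… → 0.333.

0.333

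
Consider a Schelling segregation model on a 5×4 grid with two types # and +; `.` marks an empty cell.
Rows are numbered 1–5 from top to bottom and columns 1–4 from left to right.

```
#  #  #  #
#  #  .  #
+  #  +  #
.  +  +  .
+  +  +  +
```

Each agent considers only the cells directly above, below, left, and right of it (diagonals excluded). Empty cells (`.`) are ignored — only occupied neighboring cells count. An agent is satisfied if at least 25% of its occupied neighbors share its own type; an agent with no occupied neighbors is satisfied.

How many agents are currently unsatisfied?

(1,1)# 2/2 satisfied
(1,2)# 3/3 satisfied
(1,3)# 2/2 satisfied
(1,4)# 2/2 satisfied
(2,1)# 2/3 satisfied
(2,2)# 3/3 satisfied
(2,4)# 2/2 satisfied
(3,1)+ 0/2 not
(3,2)# 1/4 satisfied
(3,3)+ 1/3 satisfied
(3,4)# 1/2 satisfied
(4,2)+ 2/3 satisfied
(4,3)+ 3/3 satisfied
(5,1)+ 1/1 satisfied
(5,2)+ 3/3 satisfied
(5,3)+ 3/3 satisfied
(5,4)+ 1/1 satisfied
Unsatisfied: (3,1) — 1 in total.

1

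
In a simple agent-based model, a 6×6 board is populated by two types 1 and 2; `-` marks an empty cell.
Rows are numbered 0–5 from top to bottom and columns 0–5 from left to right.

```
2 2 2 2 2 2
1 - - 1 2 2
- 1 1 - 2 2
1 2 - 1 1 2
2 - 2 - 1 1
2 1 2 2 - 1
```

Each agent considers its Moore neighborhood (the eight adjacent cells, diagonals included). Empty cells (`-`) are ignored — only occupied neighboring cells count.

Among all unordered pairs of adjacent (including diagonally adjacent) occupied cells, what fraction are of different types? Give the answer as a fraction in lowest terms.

23/59

Scan each occupied cell's neighbors to the right and below (and the two forward diagonals) so each pair is counted once.
From row 0: 5 unlike of 15 pairs (running 5/15).
From row 1: 2 unlike of 9 pairs (running 7/24).
From row 2: 5 unlike of 11 pairs (running 12/35).
From row 3: 6 unlike of 12 pairs (running 18/47).
From row 4: 3 unlike of 9 pairs (running 21/56).
From row 5: 2 unlike of 3 pairs (running 23/59).
Total adjacent occupied pairs: 59; unlike-type pairs: 23.
23/59 is already in lowest terms.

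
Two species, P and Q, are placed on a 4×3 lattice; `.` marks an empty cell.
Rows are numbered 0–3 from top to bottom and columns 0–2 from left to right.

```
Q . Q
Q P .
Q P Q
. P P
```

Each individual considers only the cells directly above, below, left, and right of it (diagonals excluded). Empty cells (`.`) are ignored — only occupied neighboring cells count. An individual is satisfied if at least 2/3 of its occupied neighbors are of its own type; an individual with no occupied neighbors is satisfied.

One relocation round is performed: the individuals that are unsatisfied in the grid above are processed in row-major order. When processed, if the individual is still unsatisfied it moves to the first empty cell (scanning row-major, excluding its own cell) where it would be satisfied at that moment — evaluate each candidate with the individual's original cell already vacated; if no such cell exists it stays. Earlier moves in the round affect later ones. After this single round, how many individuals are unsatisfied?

3

Initially unsatisfied (in order): (1,1), (2,0), (2,1), (2,2), (3,2).
  (1,1): no empty cell satisfies it; stays.
  (2,0) → (0,1).
  (2,1): now satisfied by earlier moves; stays.
  (2,2): no empty cell satisfies it; stays.
  (3,2) → (3,0).
Resulting grid:
Q Q Q
Q P .
. P Q
P P .
Unsatisfied now: (1,0), (1,1), (2,2).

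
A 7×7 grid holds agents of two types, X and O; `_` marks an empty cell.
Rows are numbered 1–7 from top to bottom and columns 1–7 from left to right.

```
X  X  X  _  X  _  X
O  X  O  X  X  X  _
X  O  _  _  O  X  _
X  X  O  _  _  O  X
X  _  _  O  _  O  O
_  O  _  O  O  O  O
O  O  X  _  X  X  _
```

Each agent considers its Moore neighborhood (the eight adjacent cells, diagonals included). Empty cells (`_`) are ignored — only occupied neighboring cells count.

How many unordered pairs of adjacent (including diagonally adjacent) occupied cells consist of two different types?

Scan each occupied cell's neighbors to the right and below (and the two forward diagonals) so each pair is counted once.
From row 1: 4 unlike of 14 pairs (running 4/14).
From row 2: 8 unlike of 15 pairs (running 12/29).
From row 3: 5 unlike of 10 pairs (running 17/39).
From row 4: 4 unlike of 10 pairs (running 21/49).
From row 5: 1 unlike of 9 pairs (running 22/58).
From row 6: 8 unlike of 13 pairs (running 30/71).
From row 7: 1 unlike of 3 pairs (running 31/74).
Total adjacent occupied pairs: 74; unlike-type pairs: 31.

31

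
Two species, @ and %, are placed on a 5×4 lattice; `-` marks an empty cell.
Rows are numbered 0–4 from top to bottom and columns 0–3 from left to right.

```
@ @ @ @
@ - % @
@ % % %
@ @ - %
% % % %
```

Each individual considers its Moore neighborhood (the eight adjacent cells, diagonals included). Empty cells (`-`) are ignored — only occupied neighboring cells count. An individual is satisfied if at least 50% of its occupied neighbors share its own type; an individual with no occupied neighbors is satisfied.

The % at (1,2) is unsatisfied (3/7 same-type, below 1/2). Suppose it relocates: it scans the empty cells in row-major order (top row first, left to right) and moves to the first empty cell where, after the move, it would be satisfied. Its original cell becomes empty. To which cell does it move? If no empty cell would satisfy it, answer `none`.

Vacating (1,2). Empty cells in order:
  (1,1): 2/7 same-type → still unsatisfied.
  (3,2): 7/8 same-type → satisfied — stop here.

(3,2)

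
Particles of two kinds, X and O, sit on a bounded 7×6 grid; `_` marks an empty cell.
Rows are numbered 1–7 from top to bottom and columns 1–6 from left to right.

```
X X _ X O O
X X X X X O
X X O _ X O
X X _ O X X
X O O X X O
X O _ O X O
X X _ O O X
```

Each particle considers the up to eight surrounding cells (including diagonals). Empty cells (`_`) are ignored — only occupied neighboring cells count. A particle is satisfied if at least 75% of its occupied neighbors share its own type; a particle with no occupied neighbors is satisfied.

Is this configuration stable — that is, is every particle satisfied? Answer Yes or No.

(1,1)X 3/3 satisfied
(1,2)X 4/4 satisfied
(1,4)X 3/4 satisfied
(1,5)O 2/5 not
(1,6)O 2/3 not
(2,1)X 5/5 satisfied
(2,2)X 6/7 satisfied
(2,3)X 5/6 satisfied
(2,4)X 4/6 not
(2,5)X 3/7 not
(2,6)O 3/5 not
(3,1)X 5/5 satisfied
(3,2)X 6/7 satisfied
(3,3)O 1/6 not
(3,5)X 4/7 not
(3,6)O 1/5 not
(4,1)X 4/5 satisfied
(4,2)X 4/7 not
(4,4)O 2/6 not
(4,5)X 4/7 not
(4,6)X 3/5 not
(5,1)X 3/5 not
(5,2)O 2/6 not
(5,3)O 4/6 not
(5,4)X 3/6 not
(5,5)X 4/8 not
(5,6)O 1/5 not
(6,1)X 3/5 not
(6,2)O 2/6 not
(6,4)O 3/6 not
(6,5)X 3/8 not
(6,6)O 2/5 not
(7,1)X 2/3 not
(7,2)X 2/3 not
(7,4)O 2/3 not
(7,5)O 3/5 not
(7,6)X 1/3 not
For instance (1,5) has only 2/5 same-type neighbors, below 3/4.

No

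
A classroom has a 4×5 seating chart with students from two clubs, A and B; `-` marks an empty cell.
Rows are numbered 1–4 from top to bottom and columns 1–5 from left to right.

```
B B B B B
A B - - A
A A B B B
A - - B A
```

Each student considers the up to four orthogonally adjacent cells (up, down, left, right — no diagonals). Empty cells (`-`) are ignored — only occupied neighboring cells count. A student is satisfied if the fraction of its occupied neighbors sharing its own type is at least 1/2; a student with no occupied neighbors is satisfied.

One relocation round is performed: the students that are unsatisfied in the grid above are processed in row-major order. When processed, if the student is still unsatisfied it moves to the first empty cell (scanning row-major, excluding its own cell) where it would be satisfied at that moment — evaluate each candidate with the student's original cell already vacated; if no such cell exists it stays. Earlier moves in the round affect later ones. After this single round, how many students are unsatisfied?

0

Initially unsatisfied (in order): (2,1), (2,2), (2,5), (3,2), (3,5), (4,5).
  (2,1) → (4,2).
  (2,2): now satisfied by earlier moves; stays.
  (2,5): no empty cell satisfies it; stays.
  (3,2): now satisfied by earlier moves; stays.
  (3,5) → (2,1).
  (4,5) → (3,5).
Resulting grid:
B B B B B
B B - - A
A A B B A
A A - B -
All satisfied now.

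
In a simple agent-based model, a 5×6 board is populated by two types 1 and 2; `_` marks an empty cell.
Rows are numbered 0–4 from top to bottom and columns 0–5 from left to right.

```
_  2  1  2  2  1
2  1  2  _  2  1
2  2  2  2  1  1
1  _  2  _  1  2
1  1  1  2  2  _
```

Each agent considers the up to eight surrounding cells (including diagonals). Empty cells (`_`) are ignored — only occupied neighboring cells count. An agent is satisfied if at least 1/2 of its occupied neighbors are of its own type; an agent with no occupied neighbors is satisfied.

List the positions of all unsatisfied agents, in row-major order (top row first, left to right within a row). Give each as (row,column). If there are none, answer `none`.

(0,2), (0,5), (1,1), (1,4), (3,4), (3,5), (4,2)

Row 0: (0,1)2 2/4 ✓ · (0,2)1 1/4 ✗ · (0,3)2 3/4 ✓ · (0,4)2 2/4 ✓ · (0,5)1 1/3 ✗
Row 1: (1,0)2 3/4 ✓ · (1,1)1 1/7 ✗ · (1,2)2 5/7 ✓ · (1,4)2 3/7 ✗ · (1,5)1 3/5 ✓
Row 2: (2,0)2 2/4 ✓ · (2,1)2 5/7 ✓ · (2,2)2 4/5 ✓ · (2,3)2 4/6 ✓ · (2,4)1 3/6 ✓ · (2,5)1 3/5 ✓
Row 3: (3,0)1 2/4 ✓ · (3,2)2 4/6 ✓ · (3,4)1 2/6 ✗ · (3,5)2 1/4 ✗
Row 4: (4,0)1 2/2 ✓ · (4,1)1 3/4 ✓ · (4,2)1 1/3 ✗ · (4,3)2 2/4 ✓ · (4,4)2 2/3 ✓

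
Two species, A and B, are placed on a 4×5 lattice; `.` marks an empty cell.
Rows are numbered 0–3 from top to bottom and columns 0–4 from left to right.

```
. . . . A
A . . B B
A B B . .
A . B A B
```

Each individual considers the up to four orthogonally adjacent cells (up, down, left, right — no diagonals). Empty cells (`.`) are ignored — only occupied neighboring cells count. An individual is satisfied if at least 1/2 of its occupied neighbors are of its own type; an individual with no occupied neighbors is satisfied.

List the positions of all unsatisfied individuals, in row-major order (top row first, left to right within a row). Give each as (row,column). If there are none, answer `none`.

(0,4), (3,3), (3,4)

(0,4)A 0/1 ✗
(1,0)A 1/1 ✓
(1,3)B 1/1 ✓
(1,4)B 1/2 ✓
(2,0)A 2/3 ✓
(2,1)B 1/2 ✓
(2,2)B 2/2 ✓
(3,0)A 1/1 ✓
(3,2)B 1/2 ✓
(3,3)A 0/2 ✗
(3,4)B 0/1 ✗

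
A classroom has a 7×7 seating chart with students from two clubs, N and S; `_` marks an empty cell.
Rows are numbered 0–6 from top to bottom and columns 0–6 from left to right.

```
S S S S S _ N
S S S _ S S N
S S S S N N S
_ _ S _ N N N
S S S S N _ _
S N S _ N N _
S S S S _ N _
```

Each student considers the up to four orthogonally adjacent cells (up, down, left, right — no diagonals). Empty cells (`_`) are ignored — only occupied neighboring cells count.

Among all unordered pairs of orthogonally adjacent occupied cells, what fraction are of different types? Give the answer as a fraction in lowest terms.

4/17

Scan each occupied cell's neighbors to the right and below so each pair is counted once.
From row 0: 0 unlike of 9 pairs (running 0/9).
From row 1: 4 unlike of 10 pairs (running 4/19).
From row 2: 3 unlike of 10 pairs (running 7/29).
From row 3: 0 unlike of 4 pairs (running 7/33).
From row 4: 2 unlike of 8 pairs (running 9/41).
From row 5: 3 unlike of 7 pairs (running 12/48).
From row 6: 0 unlike of 3 pairs (running 12/51).
Total adjacent occupied pairs: 51; unlike-type pairs: 12.
12/51 reduces to 4/17.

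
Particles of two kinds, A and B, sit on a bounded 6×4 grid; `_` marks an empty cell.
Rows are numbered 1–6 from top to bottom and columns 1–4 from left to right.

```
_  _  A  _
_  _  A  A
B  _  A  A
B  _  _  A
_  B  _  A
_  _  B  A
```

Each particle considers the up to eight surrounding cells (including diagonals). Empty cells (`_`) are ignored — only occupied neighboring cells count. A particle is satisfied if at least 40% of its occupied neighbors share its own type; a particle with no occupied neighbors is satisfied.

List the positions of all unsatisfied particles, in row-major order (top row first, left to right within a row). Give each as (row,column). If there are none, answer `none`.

Row 1: (1,3)A 2/2 ✓
Row 2: (2,3)A 4/4 ✓ · (2,4)A 4/4 ✓
Row 3: (3,1)B 1/1 ✓ · (3,3)A 4/4 ✓ · (3,4)A 4/4 ✓
Row 4: (4,1)B 2/2 ✓ · (4,4)A 3/3 ✓
Row 5: (5,2)B 2/2 ✓ · (5,4)A 2/3 ✓
Row 6: (6,3)B 1/3 ✗ · (6,4)A 1/2 ✓

(6,3)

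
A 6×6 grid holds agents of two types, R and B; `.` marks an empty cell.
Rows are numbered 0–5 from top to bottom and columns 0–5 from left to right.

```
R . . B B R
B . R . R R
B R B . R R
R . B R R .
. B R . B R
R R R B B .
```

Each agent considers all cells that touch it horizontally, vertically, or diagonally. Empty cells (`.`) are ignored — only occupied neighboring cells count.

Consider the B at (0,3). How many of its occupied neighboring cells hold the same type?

1

Occupied neighbors of (0,3): (0,4)=B, (1,2)=R, (1,4)=R.
Same type (B): 1 of 3.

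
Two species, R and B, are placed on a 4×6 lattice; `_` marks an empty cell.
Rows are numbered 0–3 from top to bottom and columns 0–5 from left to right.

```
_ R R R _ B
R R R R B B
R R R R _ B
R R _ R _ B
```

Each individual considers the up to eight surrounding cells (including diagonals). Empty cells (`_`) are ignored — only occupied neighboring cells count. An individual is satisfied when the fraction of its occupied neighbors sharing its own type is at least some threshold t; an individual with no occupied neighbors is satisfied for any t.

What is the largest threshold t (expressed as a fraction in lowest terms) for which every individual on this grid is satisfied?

1/2

Row 0: (0,1)R 4/4 · (0,2)R 5/5 · (0,3)R 3/4 · (0,5)B 2/2
Row 1: (1,0)R 4/4 · (1,1)R 7/7 · (1,2)R 8/8 · (1,3)R 5/6 · (1,4)B 3/6 · (1,5)B 3/3
Row 2: (2,0)R 5/5 · (2,1)R 7/7 · (2,2)R 7/7 · (2,3)R 4/5 · (2,5)B 3/3
Row 3: (3,0)R 3/3 · (3,1)R 4/4 · (3,3)R 2/2 · (3,5)B 1/1
The smallest same-type fraction is 3/6 at (1,4), which reduces to 1/2. Any threshold above that leaves this individual unsatisfied.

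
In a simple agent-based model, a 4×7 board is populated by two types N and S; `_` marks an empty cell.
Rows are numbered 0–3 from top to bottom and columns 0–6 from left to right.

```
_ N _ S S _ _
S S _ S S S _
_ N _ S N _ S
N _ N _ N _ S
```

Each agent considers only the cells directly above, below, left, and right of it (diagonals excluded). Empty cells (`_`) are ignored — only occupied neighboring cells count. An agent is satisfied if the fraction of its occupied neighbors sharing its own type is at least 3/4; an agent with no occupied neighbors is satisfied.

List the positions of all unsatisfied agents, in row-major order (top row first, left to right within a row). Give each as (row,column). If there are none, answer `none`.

(0,1), (1,1), (2,1), (2,3), (2,4)

Row 0: (0,1)N 0/1 ✗ · (0,3)S 2/2 ✓ · (0,4)S 2/2 ✓
Row 1: (1,0)S 1/1 ✓ · (1,1)S 1/3 ✗ · (1,3)S 3/3 ✓ · (1,4)S 3/4 ✓ · (1,5)S 1/1 ✓
Row 2: (2,1)N 0/1 ✗ · (2,3)S 1/2 ✗ · (2,4)N 1/3 ✗ · (2,6)S 1/1 ✓
Row 3: (3,0)N 0/0 ✓ · (3,2)N 0/0 ✓ · (3,4)N 1/1 ✓ · (3,6)S 1/1 ✓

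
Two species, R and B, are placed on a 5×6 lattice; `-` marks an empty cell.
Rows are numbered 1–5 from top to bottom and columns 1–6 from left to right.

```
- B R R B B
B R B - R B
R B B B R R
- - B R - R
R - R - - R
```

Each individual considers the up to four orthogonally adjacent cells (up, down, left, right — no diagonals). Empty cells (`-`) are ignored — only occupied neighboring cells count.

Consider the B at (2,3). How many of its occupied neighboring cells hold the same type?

1

Occupied neighbors of (2,3): (1,3)=R, (3,3)=B, (2,2)=R.
Same type (B): 1 of 3.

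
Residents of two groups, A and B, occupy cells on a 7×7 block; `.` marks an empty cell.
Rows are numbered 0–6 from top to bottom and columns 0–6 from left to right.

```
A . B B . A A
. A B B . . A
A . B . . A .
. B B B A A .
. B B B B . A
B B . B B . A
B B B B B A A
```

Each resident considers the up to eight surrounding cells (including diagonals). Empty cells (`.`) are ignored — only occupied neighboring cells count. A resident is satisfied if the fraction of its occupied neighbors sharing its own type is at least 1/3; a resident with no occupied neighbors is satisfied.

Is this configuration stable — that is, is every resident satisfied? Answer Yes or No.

Yes

(0,0)A 1/1 ✓
(0,2)B 3/4 ✓
(0,3)B 3/3 ✓
(0,5)A 2/2 ✓
(0,6)A 2/2 ✓
(1,1)A 2/5 ✓
(1,2)B 4/5 ✓
(1,3)B 4/4 ✓
(1,6)A 3/3 ✓
(2,0)A 1/2 ✓
(2,2)B 5/6 ✓
(2,5)A 3/3 ✓
(3,1)B 4/5 ✓
(3,2)B 6/6 ✓
(3,3)B 5/6 ✓
(3,4)A 2/5 ✓
(3,5)A 3/4 ✓
(4,1)B 5/5 ✓
(4,2)B 7/7 ✓
(4,3)B 6/7 ✓
(4,4)B 4/6 ✓
(4,6)A 2/2 ✓
(5,0)B 4/4 ✓
(5,1)B 6/6 ✓
(5,3)B 7/7 ✓
(5,4)B 5/6 ✓
(5,6)A 3/3 ✓
(6,0)B 3/3 ✓
(6,1)B 4/4 ✓
(6,2)B 4/4 ✓
(6,3)B 4/4 ✓
(6,4)B 3/4 ✓
(6,5)A 2/4 ✓
(6,6)A 2/2 ✓
All meet the threshold, so the configuration is stable.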